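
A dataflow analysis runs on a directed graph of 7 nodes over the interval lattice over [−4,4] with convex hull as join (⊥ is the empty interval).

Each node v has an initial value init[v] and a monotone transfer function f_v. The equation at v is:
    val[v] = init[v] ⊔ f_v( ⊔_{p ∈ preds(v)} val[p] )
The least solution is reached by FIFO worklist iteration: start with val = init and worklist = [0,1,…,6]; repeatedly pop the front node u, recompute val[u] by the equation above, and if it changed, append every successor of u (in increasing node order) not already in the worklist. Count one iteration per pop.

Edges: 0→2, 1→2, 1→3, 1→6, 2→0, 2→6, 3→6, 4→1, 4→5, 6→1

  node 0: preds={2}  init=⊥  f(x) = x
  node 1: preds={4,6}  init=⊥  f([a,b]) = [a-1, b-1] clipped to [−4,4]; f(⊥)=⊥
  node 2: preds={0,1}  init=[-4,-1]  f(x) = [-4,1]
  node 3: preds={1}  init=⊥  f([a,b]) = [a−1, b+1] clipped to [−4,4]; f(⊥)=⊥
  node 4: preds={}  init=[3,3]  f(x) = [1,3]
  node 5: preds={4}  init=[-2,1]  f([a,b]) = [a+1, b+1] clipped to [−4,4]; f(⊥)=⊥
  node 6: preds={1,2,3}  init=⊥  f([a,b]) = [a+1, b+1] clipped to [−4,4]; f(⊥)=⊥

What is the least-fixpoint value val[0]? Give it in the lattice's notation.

[-4,1]

Worklist (12 pops):
  #1 pop 0: in=[-4,-1] → [-4,-1] (was ⊥); enqueue []
  #2 pop 1: in=[3,3] → [2,2] (was ⊥); enqueue []
  #3 pop 2: in=[-4,2] → [-4,1] (was [-4,-1]); enqueue [0]
  #4 pop 3: in=[2,2] → [1,3] (was ⊥); enqueue []
  #5 pop 4: in=⊥ → [1,3] (was [3,3]); enqueue [1]
  #6 pop 5: in=[1,3] → [-2,4] (was [-2,1]); enqueue []
  #7 pop 6: in=[-4,3] → [-3,4] (was ⊥); enqueue []
  #8 pop 0: in=[-4,1] → [-4,1] (was [-4,-1]); enqueue [2]
  #9 pop 1: in=[-3,4] → [-4,3] (was [2,2]); enqueue [3,6]
  #10 pop 2: in=[-4,3] → [-4,1] (no change)
  #11 pop 3: in=[-4,3] → [-4,4] (was [1,3]); enqueue []
  #12 pop 6: in=[-4,4] → [-3,4] (no change)

Fixpoint:
  val[0] = [-4,1]
  val[1] = [-4,3]
  val[2] = [-4,1]
  val[3] = [-4,4]
  val[4] = [1,3]
  val[5] = [-2,4]
  val[6] = [-3,4]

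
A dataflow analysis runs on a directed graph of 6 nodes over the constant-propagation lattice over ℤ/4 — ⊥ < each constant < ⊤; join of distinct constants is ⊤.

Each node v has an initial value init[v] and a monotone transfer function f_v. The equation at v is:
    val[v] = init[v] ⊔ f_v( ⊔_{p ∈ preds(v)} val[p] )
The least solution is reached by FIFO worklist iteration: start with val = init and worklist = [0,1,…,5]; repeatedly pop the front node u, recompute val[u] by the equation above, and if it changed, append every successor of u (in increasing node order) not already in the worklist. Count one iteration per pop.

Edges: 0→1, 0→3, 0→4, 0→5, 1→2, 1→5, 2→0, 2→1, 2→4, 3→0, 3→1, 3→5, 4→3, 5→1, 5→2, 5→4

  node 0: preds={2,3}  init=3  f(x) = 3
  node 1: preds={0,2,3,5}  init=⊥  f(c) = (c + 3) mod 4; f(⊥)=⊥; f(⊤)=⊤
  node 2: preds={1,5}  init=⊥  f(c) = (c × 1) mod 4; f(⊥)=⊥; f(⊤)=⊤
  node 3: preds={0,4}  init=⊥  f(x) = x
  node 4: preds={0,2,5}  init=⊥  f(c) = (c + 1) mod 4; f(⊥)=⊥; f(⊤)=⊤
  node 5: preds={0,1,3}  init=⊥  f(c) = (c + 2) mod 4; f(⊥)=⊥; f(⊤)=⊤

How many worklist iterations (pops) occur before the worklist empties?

14

Trace (14 dequeues):
  [1] u=0 | in ⊥ | out 3 | ==
  [2] u=1 | in 3 | out 2 | prev ⊥ | push {}
  [3] u=2 | in 2 | out 2 | prev ⊥ | push {0,1}
  [4] u=3 | in 3 | out 3 | prev ⊥ | push {}
  [5] u=4 | in ⊤ | out ⊤ | prev ⊥ | push {3}
  [6] u=5 | in ⊤ | out ⊤ | prev ⊥ | push {2,4}
  [7] u=0 | in ⊤ | out 3 | ==
  [8] u=1 | in ⊤ | out ⊤ | prev 2 | push {5}
  [9] u=3 | in ⊤ | out ⊤ | prev 3 | push {0,1}
  [10] u=2 | in ⊤ | out ⊤ | prev 2 | push {}
  [11] u=4 | in ⊤ | out ⊤ | ==
  [12] u=5 | in ⊤ | out ⊤ | ==
  [13] u=0 | in ⊤ | out 3 | ==
  [14] u=1 | in ⊤ | out ⊤ | ==

Converged values:
  [0] 3
  [1] ⊤
  [2] ⊤
  [3] ⊤
  [4] ⊤
  [5] ⊤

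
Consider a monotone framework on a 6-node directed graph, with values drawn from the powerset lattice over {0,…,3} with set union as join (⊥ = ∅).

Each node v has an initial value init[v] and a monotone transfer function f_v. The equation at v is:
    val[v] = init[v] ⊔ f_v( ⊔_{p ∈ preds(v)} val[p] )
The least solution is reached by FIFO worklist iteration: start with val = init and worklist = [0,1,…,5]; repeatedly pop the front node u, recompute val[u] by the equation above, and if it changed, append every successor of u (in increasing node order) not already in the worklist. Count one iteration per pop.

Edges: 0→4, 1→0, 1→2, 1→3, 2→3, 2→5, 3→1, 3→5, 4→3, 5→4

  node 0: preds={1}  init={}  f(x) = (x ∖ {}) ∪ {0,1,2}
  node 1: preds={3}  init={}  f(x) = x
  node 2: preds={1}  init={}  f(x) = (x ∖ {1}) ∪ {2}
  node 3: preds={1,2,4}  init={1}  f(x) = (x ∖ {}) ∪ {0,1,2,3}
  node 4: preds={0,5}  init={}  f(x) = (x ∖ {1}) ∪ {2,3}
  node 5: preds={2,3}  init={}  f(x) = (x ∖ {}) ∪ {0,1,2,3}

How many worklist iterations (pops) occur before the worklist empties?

Iteration log — 15 steps:
  step 1. node 0  ⊔preds={}  new={0,1,2}  old={}  +wl: 
  step 2. node 1  ⊔preds={1}  new={1}  old={}  +wl: 0
  step 3. node 2  ⊔preds={1}  new={2}  old={}  +wl: 
  step 4. node 3  ⊔preds={1,2}  new={0,1,2,3}  old={1}  +wl: 1
  step 5. node 4  ⊔preds={0,1,2}  new={0,2,3}  old={}  +wl: 3
  step 6. node 5  ⊔preds={0,1,2,3}  new={0,1,2,3}  old={}  +wl: 4
  step 7. node 0  ⊔preds={1}  new={0,1,2}  stable
  step 8. node 1  ⊔preds={0,1,2,3}  new={0,1,2,3}  old={1}  +wl: 0,2
  step 9. node 3  ⊔preds={0,1,2,3}  new={0,1,2,3}  stable
  step 10. node 4  ⊔preds={0,1,2,3}  new={0,2,3}  stable
  step 11. node 0  ⊔preds={0,1,2,3}  new={0,1,2,3}  old={0,1,2}  +wl: 4
  step 12. node 2  ⊔preds={0,1,2,3}  new={0,2,3}  old={2}  +wl: 3,5
  step 13. node 4  ⊔preds={0,1,2,3}  new={0,2,3}  stable
  step 14. node 3  ⊔preds={0,1,2,3}  new={0,1,2,3}  stable
  step 15. node 5  ⊔preds={0,1,2,3}  new={0,1,2,3}  stable

Least fixpoint reached:
  node 0: {0,1,2,3}
  node 1: {0,1,2,3}
  node 2: {0,2,3}
  node 3: {0,1,2,3}
  node 4: {0,2,3}
  node 5: {0,1,2,3}

15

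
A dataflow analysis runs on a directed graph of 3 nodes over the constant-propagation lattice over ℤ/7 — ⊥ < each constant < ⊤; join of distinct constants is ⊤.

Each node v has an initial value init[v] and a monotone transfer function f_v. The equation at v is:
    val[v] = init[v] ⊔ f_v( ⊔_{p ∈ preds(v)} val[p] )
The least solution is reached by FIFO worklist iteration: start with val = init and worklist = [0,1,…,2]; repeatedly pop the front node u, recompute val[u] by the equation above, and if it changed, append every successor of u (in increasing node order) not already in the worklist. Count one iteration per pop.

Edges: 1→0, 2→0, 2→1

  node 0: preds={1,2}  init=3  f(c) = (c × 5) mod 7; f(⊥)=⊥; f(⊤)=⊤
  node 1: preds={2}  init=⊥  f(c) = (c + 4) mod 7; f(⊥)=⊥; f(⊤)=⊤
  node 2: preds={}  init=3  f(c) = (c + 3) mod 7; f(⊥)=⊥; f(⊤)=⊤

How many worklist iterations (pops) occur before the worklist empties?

4

Iteration log — 4 steps:
  step 1. node 0  ⊔preds=3  new=⊤  old=3  +wl: 
  step 2. node 1  ⊔preds=3  new=0  old=⊥  +wl: 0
  step 3. node 2  ⊔preds=⊥  new=3  stable
  step 4. node 0  ⊔preds=⊤  new=⊤  stable

Least fixpoint reached:
  node 0: ⊤
  node 1: 0
  node 2: 3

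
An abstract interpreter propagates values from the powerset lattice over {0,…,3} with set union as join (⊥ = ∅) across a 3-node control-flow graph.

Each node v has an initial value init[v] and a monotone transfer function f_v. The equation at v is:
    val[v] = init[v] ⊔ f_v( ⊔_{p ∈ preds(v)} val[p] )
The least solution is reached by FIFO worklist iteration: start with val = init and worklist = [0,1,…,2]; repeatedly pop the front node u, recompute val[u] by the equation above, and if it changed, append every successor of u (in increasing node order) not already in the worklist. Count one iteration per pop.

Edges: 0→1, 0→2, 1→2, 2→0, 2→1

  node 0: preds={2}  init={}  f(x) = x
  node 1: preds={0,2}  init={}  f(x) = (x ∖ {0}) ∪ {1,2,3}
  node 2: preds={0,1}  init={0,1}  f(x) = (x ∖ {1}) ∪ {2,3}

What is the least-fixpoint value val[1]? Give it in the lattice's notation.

Worklist (6 pops):
  #1 pop 0: in={0,1} → {0,1} (was {}); enqueue []
  #2 pop 1: in={0,1} → {1,2,3} (was {}); enqueue []
  #3 pop 2: in={0,1,2,3} → {0,1,2,3} (was {0,1}); enqueue [0,1]
  #4 pop 0: in={0,1,2,3} → {0,1,2,3} (was {0,1}); enqueue [2]
  #5 pop 1: in={0,1,2,3} → {1,2,3} (no change)
  #6 pop 2: in={0,1,2,3} → {0,1,2,3} (no change)

Fixpoint:
  val[0] = {0,1,2,3}
  val[1] = {1,2,3}
  val[2] = {0,1,2,3}

{1,2,3}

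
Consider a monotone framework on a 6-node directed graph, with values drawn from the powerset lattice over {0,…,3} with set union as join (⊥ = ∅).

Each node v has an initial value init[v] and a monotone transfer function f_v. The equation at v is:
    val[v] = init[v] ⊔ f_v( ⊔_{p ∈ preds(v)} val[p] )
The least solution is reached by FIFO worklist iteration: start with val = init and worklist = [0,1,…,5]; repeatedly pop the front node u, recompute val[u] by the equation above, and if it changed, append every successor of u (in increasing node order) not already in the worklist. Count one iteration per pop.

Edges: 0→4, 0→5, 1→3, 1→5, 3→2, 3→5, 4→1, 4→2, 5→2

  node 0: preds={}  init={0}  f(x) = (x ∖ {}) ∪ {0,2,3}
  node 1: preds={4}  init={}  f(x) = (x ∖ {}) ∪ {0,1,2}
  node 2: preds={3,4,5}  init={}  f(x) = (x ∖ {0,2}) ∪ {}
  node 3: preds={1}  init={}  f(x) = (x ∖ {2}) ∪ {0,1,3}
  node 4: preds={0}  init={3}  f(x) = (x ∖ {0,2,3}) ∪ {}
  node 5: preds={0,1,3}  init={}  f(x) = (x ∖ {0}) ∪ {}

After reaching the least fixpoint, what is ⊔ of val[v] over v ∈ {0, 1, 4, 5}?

{0,1,2,3}

Trace (7 dequeues):
  [1] u=0 | in {} | out {0,2,3} | prev {0} | push {}
  [2] u=1 | in {3} | out {0,1,2,3} | prev {} | push {}
  [3] u=2 | in {3} | out {3} | prev {} | push {}
  [4] u=3 | in {0,1,2,3} | out {0,1,3} | prev {} | push {2}
  [5] u=4 | in {0,2,3} | out {3} | ==
  [6] u=5 | in {0,1,2,3} | out {1,2,3} | prev {} | push {}
  [7] u=2 | in {0,1,2,3} | out {1,3} | prev {3} | push {}

Converged values:
  [0] {0,2,3}
  [1] {0,1,2,3}
  [2] {1,3}
  [3] {0,1,3}
  [4] {3}
  [5] {1,2,3}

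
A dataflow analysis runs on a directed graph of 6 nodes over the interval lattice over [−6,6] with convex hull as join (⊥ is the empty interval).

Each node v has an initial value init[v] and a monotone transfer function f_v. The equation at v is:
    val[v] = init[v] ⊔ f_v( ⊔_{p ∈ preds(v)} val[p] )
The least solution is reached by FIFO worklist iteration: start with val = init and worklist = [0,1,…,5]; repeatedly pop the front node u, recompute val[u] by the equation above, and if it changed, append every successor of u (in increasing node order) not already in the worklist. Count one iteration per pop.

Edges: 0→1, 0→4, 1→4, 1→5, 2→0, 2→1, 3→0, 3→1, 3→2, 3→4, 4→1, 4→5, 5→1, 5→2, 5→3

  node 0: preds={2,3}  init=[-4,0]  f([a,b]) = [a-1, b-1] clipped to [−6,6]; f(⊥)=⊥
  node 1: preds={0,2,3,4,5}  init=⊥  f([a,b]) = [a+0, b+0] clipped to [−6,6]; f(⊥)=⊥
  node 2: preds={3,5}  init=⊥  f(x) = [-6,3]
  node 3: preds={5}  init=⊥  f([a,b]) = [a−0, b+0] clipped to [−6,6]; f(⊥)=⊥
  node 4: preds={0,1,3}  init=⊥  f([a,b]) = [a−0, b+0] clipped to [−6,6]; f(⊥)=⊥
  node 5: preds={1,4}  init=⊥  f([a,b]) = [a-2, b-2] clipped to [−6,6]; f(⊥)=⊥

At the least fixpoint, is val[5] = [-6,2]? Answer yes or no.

no

Trace (20 dequeues):
  [1] u=0 | in ⊥ | out [-4,0] | ==
  [2] u=1 | in [-4,0] | out [-4,0] | prev ⊥ | push {}
  [3] u=2 | in ⊥ | out [-6,3] | prev ⊥ | push {0,1}
  [4] u=3 | in ⊥ | out ⊥ | ==
  [5] u=4 | in [-4,0] | out [-4,0] | prev ⊥ | push {}
  [6] u=5 | in [-4,0] | out [-6,-2] | prev ⊥ | push {2,3}
  [7] u=0 | in [-6,3] | out [-6,2] | prev [-4,0] | push {4}
  [8] u=1 | in [-6,3] | out [-6,3] | prev [-4,0] | push {5}
  [9] u=2 | in [-6,-2] | out [-6,3] | ==
  [10] u=3 | in [-6,-2] | out [-6,-2] | prev ⊥ | push {0,1,2}
  [11] u=4 | in [-6,3] | out [-6,3] | prev [-4,0] | push {}
  [12] u=5 | in [-6,3] | out [-6,1] | prev [-6,-2] | push {3}
  [13] u=0 | in [-6,3] | out [-6,2] | ==
  [14] u=1 | in [-6,3] | out [-6,3] | ==
  [15] u=2 | in [-6,1] | out [-6,3] | ==
  [16] u=3 | in [-6,1] | out [-6,1] | prev [-6,-2] | push {0,1,2,4}
  [17] u=0 | in [-6,3] | out [-6,2] | ==
  [18] u=1 | in [-6,3] | out [-6,3] | ==
  [19] u=2 | in [-6,1] | out [-6,3] | ==
  [20] u=4 | in [-6,3] | out [-6,3] | ==

Converged values:
  [0] [-6,2]
  [1] [-6,3]
  [2] [-6,3]
  [3] [-6,1]
  [4] [-6,3]
  [5] [-6,1]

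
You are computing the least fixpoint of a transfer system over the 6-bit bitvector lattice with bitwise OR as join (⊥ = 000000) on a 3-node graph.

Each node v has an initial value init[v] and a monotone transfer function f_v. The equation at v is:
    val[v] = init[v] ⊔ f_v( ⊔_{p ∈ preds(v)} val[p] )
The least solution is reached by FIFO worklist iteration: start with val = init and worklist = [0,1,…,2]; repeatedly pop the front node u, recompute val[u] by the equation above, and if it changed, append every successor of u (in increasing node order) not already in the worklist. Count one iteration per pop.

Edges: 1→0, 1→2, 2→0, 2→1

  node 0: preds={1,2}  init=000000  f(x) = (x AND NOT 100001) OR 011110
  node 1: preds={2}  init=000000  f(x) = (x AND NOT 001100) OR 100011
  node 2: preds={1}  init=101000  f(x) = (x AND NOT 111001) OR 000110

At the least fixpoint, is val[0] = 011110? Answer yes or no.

Worklist (5 pops):
  #1 pop 0: in=101000 → 011110 (was 000000); enqueue []
  #2 pop 1: in=101000 → 100011 (was 000000); enqueue [0]
  #3 pop 2: in=100011 → 101110 (was 101000); enqueue [1]
  #4 pop 0: in=101111 → 011110 (no change)
  #5 pop 1: in=101110 → 100011 (no change)

Fixpoint:
  val[0] = 011110
  val[1] = 100011
  val[2] = 101110

yes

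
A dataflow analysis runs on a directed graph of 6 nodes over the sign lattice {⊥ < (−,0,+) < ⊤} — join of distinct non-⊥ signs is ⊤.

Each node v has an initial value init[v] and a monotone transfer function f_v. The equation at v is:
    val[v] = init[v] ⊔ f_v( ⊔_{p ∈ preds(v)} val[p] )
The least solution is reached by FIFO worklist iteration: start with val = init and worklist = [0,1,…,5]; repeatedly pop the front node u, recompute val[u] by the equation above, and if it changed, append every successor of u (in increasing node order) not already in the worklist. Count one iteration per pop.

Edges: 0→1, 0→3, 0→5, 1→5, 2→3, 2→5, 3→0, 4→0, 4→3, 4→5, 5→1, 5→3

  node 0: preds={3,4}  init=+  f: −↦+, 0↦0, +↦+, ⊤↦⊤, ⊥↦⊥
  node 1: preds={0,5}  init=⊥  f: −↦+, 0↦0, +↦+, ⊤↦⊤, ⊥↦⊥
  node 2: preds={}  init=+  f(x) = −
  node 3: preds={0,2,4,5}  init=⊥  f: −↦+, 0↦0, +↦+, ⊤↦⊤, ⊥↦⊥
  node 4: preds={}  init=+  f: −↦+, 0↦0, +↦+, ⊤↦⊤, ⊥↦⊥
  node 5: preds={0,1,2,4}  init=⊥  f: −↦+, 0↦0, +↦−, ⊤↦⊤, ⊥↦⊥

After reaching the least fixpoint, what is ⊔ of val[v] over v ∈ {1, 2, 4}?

⊤

Iteration log — 10 steps:
  step 1. node 0  ⊔preds=+  new=+  stable
  step 2. node 1  ⊔preds=+  new=+  old=⊥  +wl: 
  step 3. node 2  ⊔preds=⊥  new=⊤  old=+  +wl: 
  step 4. node 3  ⊔preds=⊤  new=⊤  old=⊥  +wl: 0
  step 5. node 4  ⊔preds=⊥  new=+  stable
  step 6. node 5  ⊔preds=⊤  new=⊤  old=⊥  +wl: 1,3
  step 7. node 0  ⊔preds=⊤  new=⊤  old=+  +wl: 5
  step 8. node 1  ⊔preds=⊤  new=⊤  old=+  +wl: 
  step 9. node 3  ⊔preds=⊤  new=⊤  stable
  step 10. node 5  ⊔preds=⊤  new=⊤  stable

Least fixpoint reached:
  node 0: ⊤
  node 1: ⊤
  node 2: ⊤
  node 3: ⊤
  node 4: +
  node 5: ⊤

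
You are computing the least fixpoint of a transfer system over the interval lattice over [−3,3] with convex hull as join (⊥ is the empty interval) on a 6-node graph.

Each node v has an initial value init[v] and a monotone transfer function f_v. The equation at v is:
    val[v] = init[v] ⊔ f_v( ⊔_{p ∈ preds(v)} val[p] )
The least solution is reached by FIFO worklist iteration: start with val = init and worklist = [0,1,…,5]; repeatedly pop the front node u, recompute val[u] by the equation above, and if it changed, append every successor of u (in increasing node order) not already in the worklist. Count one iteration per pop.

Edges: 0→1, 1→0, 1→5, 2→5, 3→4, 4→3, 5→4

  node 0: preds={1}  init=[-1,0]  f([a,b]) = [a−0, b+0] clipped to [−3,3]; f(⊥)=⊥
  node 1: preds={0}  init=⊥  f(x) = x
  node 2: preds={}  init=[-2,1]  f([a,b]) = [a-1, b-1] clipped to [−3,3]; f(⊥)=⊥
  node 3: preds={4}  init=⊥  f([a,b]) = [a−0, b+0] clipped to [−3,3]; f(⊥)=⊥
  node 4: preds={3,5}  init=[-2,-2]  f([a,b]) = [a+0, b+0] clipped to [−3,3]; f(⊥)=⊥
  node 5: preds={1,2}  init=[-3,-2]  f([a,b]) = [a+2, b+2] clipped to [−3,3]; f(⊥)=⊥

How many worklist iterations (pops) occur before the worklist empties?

Worklist (11 pops):
  #1 pop 0: in=⊥ → [-1,0] (no change)
  #2 pop 1: in=[-1,0] → [-1,0] (was ⊥); enqueue [0]
  #3 pop 2: in=⊥ → [-2,1] (no change)
  #4 pop 3: in=[-2,-2] → [-2,-2] (was ⊥); enqueue []
  #5 pop 4: in=[-3,-2] → [-3,-2] (was [-2,-2]); enqueue [3]
  #6 pop 5: in=[-2,1] → [-3,3] (was [-3,-2]); enqueue [4]
  #7 pop 0: in=[-1,0] → [-1,0] (no change)
  #8 pop 3: in=[-3,-2] → [-3,-2] (was [-2,-2]); enqueue []
  #9 pop 4: in=[-3,3] → [-3,3] (was [-3,-2]); enqueue [3]
  #10 pop 3: in=[-3,3] → [-3,3] (was [-3,-2]); enqueue [4]
  #11 pop 4: in=[-3,3] → [-3,3] (no change)

Fixpoint:
  val[0] = [-1,0]
  val[1] = [-1,0]
  val[2] = [-2,1]
  val[3] = [-3,3]
  val[4] = [-3,3]
  val[5] = [-3,3]

11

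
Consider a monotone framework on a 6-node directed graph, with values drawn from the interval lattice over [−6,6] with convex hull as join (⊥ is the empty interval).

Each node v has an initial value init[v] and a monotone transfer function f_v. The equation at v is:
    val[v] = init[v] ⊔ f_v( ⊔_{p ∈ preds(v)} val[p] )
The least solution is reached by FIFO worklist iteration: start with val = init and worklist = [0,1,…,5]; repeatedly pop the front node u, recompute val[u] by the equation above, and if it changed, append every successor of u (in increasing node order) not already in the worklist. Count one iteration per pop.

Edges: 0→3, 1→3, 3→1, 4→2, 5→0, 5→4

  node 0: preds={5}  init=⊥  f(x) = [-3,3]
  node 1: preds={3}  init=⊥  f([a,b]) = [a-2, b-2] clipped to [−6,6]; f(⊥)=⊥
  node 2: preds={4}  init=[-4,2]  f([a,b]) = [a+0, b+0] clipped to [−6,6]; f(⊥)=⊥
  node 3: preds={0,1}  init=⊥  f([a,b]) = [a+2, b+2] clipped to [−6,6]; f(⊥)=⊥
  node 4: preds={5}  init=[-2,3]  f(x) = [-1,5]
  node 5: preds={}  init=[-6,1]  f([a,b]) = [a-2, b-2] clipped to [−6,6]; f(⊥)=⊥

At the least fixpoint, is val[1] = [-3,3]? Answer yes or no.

yes

Trace (9 dequeues):
  [1] u=0 | in [-6,1] | out [-3,3] | prev ⊥ | push {}
  [2] u=1 | in ⊥ | out ⊥ | ==
  [3] u=2 | in [-2,3] | out [-4,3] | prev [-4,2] | push {}
  [4] u=3 | in [-3,3] | out [-1,5] | prev ⊥ | push {1}
  [5] u=4 | in [-6,1] | out [-2,5] | prev [-2,3] | push {2}
  [6] u=5 | in ⊥ | out [-6,1] | ==
  [7] u=1 | in [-1,5] | out [-3,3] | prev ⊥ | push {3}
  [8] u=2 | in [-2,5] | out [-4,5] | prev [-4,3] | push {}
  [9] u=3 | in [-3,3] | out [-1,5] | ==

Converged values:
  [0] [-3,3]
  [1] [-3,3]
  [2] [-4,5]
  [3] [-1,5]
  [4] [-2,5]
  [5] [-6,1]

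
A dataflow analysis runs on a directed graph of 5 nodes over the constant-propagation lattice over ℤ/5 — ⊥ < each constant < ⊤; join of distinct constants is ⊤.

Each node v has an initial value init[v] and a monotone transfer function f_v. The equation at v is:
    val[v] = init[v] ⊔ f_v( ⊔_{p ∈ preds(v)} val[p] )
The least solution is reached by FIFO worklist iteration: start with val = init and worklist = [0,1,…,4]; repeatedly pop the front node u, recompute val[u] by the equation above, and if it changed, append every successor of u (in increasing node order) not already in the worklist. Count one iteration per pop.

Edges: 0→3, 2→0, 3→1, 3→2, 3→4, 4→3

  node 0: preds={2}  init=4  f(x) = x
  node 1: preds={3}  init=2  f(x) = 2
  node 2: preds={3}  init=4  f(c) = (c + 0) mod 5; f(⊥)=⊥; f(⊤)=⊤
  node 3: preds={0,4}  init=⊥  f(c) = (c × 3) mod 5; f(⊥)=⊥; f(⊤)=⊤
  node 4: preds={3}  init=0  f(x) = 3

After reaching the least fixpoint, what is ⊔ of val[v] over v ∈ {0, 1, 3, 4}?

Iteration log — 10 steps:
  step 1. node 0  ⊔preds=4  new=4  stable
  step 2. node 1  ⊔preds=⊥  new=2  stable
  step 3. node 2  ⊔preds=⊥  new=4  stable
  step 4. node 3  ⊔preds=⊤  new=⊤  old=⊥  +wl: 1,2
  step 5. node 4  ⊔preds=⊤  new=⊤  old=0  +wl: 3
  step 6. node 1  ⊔preds=⊤  new=2  stable
  step 7. node 2  ⊔preds=⊤  new=⊤  old=4  +wl: 0
  step 8. node 3  ⊔preds=⊤  new=⊤  stable
  step 9. node 0  ⊔preds=⊤  new=⊤  old=4  +wl: 3
  step 10. node 3  ⊔preds=⊤  new=⊤  stable

Least fixpoint reached:
  node 0: ⊤
  node 1: 2
  node 2: ⊤
  node 3: ⊤
  node 4: ⊤

⊤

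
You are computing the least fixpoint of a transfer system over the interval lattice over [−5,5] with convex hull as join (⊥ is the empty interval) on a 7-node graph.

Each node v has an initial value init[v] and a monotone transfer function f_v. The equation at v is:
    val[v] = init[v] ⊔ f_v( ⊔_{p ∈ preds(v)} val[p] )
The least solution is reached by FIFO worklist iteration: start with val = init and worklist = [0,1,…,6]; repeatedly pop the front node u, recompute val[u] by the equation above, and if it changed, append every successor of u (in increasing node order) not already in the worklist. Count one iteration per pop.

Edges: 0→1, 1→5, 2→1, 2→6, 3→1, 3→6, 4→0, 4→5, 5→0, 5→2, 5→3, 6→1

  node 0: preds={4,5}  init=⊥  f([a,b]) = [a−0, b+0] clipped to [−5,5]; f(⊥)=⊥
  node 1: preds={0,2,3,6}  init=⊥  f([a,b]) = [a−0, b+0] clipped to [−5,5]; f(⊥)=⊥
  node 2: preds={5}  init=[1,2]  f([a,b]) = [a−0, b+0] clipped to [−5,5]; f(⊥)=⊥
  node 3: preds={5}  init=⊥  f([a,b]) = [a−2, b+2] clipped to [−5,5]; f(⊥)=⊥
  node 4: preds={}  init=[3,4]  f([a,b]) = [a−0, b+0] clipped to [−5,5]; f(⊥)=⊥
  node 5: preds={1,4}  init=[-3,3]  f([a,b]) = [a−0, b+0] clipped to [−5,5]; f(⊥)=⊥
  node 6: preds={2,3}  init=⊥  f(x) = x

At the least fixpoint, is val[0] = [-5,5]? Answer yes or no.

Worklist (19 pops):
  #1 pop 0: in=[-3,4] → [-3,4] (was ⊥); enqueue []
  #2 pop 1: in=[-3,4] → [-3,4] (was ⊥); enqueue []
  #3 pop 2: in=[-3,3] → [-3,3] (was [1,2]); enqueue [1]
  #4 pop 3: in=[-3,3] → [-5,5] (was ⊥); enqueue []
  #5 pop 4: in=⊥ → [3,4] (no change)
  #6 pop 5: in=[-3,4] → [-3,4] (was [-3,3]); enqueue [0,2,3]
  #7 pop 6: in=[-5,5] → [-5,5] (was ⊥); enqueue []
  #8 pop 1: in=[-5,5] → [-5,5] (was [-3,4]); enqueue [5]
  #9 pop 0: in=[-3,4] → [-3,4] (no change)
  #10 pop 2: in=[-3,4] → [-3,4] (was [-3,3]); enqueue [1,6]
  #11 pop 3: in=[-3,4] → [-5,5] (no change)
  #12 pop 5: in=[-5,5] → [-5,5] (was [-3,4]); enqueue [0,2,3]
  #13 pop 1: in=[-5,5] → [-5,5] (no change)
  #14 pop 6: in=[-5,5] → [-5,5] (no change)
  #15 pop 0: in=[-5,5] → [-5,5] (was [-3,4]); enqueue [1]
  #16 pop 2: in=[-5,5] → [-5,5] (was [-3,4]); enqueue [6]
  #17 pop 3: in=[-5,5] → [-5,5] (no change)
  #18 pop 1: in=[-5,5] → [-5,5] (no change)
  #19 pop 6: in=[-5,5] → [-5,5] (no change)

Fixpoint:
  val[0] = [-5,5]
  val[1] = [-5,5]
  val[2] = [-5,5]
  val[3] = [-5,5]
  val[4] = [3,4]
  val[5] = [-5,5]
  val[6] = [-5,5]

yes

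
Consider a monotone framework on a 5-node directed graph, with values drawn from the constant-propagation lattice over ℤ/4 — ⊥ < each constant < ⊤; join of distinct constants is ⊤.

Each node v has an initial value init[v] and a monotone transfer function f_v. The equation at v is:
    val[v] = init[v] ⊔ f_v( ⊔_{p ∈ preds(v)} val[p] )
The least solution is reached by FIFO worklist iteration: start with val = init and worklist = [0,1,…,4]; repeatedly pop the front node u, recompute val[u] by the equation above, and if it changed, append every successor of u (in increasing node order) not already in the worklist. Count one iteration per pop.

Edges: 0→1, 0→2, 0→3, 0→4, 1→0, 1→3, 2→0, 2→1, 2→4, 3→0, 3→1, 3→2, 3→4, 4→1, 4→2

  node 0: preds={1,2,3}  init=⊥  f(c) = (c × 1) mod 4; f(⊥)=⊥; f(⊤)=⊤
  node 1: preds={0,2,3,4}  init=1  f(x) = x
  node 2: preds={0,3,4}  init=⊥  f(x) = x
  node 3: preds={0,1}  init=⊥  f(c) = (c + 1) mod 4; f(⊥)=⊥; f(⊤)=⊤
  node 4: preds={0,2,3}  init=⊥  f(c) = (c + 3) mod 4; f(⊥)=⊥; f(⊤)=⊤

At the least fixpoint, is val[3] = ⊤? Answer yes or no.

Trace (13 dequeues):
  [1] u=0 | in 1 | out 1 | prev ⊥ | push {}
  [2] u=1 | in 1 | out 1 | ==
  [3] u=2 | in 1 | out 1 | prev ⊥ | push {0,1}
  [4] u=3 | in 1 | out 2 | prev ⊥ | push {2}
  [5] u=4 | in ⊤ | out ⊤ | prev ⊥ | push {}
  [6] u=0 | in ⊤ | out ⊤ | prev 1 | push {3,4}
  [7] u=1 | in ⊤ | out ⊤ | prev 1 | push {0}
  [8] u=2 | in ⊤ | out ⊤ | prev 1 | push {1}
  [9] u=3 | in ⊤ | out ⊤ | prev 2 | push {2}
  [10] u=4 | in ⊤ | out ⊤ | ==
  [11] u=0 | in ⊤ | out ⊤ | ==
  [12] u=1 | in ⊤ | out ⊤ | ==
  [13] u=2 | in ⊤ | out ⊤ | ==

Converged values:
  [0] ⊤
  [1] ⊤
  [2] ⊤
  [3] ⊤
  [4] ⊤

yes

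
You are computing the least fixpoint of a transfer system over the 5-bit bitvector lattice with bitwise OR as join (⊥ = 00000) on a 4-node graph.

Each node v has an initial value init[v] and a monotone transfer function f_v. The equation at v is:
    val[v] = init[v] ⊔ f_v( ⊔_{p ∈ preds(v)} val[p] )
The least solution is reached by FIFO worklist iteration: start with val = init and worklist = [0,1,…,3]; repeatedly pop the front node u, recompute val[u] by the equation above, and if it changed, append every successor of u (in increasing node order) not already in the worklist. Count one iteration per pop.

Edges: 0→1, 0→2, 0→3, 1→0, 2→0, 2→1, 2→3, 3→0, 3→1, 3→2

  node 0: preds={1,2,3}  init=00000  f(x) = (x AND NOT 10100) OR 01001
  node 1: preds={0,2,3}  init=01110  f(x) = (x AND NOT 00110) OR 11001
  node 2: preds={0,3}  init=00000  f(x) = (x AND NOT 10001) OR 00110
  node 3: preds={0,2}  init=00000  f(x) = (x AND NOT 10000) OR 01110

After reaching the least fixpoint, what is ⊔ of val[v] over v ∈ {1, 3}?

11111

Trace (7 dequeues):
  [1] u=0 | in 01110 | out 01011 | prev 00000 | push {}
  [2] u=1 | in 01011 | out 11111 | prev 01110 | push {0}
  [3] u=2 | in 01011 | out 01110 | prev 00000 | push {1}
  [4] u=3 | in 01111 | out 01111 | prev 00000 | push {2}
  [5] u=0 | in 11111 | out 01011 | ==
  [6] u=1 | in 01111 | out 11111 | ==
  [7] u=2 | in 01111 | out 01110 | ==

Converged values:
  [0] 01011
  [1] 11111
  [2] 01110
  [3] 01111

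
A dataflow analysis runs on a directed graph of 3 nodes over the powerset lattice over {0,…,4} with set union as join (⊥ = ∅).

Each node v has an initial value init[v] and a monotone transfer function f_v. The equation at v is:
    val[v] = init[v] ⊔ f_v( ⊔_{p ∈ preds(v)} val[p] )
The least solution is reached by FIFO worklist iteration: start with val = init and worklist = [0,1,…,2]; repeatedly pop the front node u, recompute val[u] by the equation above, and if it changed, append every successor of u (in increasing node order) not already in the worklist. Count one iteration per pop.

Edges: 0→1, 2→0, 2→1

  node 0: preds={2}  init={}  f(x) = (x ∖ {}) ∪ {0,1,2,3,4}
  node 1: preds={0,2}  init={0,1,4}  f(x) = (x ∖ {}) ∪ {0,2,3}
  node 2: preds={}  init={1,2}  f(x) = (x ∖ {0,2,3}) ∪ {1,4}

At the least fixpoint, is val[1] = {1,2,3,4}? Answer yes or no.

no

Worklist (5 pops):
  #1 pop 0: in={1,2} → {0,1,2,3,4} (was {}); enqueue []
  #2 pop 1: in={0,1,2,3,4} → {0,1,2,3,4} (was {0,1,4}); enqueue []
  #3 pop 2: in={} → {1,2,4} (was {1,2}); enqueue [0,1]
  #4 pop 0: in={1,2,4} → {0,1,2,3,4} (no change)
  #5 pop 1: in={0,1,2,3,4} → {0,1,2,3,4} (no change)

Fixpoint:
  val[0] = {0,1,2,3,4}
  val[1] = {0,1,2,3,4}
  val[2] = {1,2,4}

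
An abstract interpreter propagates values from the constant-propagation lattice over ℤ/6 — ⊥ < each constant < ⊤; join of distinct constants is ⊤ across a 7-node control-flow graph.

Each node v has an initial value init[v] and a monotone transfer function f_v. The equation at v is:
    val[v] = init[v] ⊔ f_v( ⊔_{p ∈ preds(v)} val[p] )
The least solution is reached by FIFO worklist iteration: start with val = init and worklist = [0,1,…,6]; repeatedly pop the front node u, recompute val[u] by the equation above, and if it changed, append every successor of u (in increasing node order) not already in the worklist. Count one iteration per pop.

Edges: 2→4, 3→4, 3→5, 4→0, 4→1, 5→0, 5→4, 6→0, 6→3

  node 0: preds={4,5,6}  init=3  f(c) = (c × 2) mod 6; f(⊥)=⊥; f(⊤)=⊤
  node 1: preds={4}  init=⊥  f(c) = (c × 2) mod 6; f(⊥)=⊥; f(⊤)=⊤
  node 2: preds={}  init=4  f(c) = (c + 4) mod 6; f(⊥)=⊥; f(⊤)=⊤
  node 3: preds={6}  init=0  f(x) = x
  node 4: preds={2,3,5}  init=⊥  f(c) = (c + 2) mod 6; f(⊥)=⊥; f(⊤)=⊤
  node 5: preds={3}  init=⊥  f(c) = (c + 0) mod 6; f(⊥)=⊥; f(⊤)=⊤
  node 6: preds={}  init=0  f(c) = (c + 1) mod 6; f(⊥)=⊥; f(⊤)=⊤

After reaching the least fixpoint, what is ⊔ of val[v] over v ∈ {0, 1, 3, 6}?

⊤

Iteration log — 10 steps:
  step 1. node 0  ⊔preds=0  new=⊤  old=3  +wl: 
  step 2. node 1  ⊔preds=⊥  new=⊥  stable
  step 3. node 2  ⊔preds=⊥  new=4  stable
  step 4. node 3  ⊔preds=0  new=0  stable
  step 5. node 4  ⊔preds=⊤  new=⊤  old=⊥  +wl: 0,1
  step 6. node 5  ⊔preds=0  new=0  old=⊥  +wl: 4
  step 7. node 6  ⊔preds=⊥  new=0  stable
  step 8. node 0  ⊔preds=⊤  new=⊤  stable
  step 9. node 1  ⊔preds=⊤  new=⊤  old=⊥  +wl: 
  step 10. node 4  ⊔preds=⊤  new=⊤  stable

Least fixpoint reached:
  node 0: ⊤
  node 1: ⊤
  node 2: 4
  node 3: 0
  node 4: ⊤
  node 5: 0
  node 6: 0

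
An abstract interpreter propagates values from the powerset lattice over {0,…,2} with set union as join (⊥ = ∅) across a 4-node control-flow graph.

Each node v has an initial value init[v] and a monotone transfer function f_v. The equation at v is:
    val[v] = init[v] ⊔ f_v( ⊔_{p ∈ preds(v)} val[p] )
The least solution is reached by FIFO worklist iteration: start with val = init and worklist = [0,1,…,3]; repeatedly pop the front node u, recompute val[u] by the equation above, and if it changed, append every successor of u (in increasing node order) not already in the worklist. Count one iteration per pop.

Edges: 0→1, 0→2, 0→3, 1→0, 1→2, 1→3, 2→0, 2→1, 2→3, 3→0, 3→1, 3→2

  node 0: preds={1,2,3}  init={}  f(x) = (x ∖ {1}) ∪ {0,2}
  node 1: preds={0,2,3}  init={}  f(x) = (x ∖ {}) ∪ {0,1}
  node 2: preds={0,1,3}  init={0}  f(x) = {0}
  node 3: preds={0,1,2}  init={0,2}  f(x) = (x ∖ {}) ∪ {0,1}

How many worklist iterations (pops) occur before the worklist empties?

7

Iteration log — 7 steps:
  step 1. node 0  ⊔preds={0,2}  new={0,2}  old={}  +wl: 
  step 2. node 1  ⊔preds={0,2}  new={0,1,2}  old={}  +wl: 0
  step 3. node 2  ⊔preds={0,1,2}  new={0}  stable
  step 4. node 3  ⊔preds={0,1,2}  new={0,1,2}  old={0,2}  +wl: 1,2
  step 5. node 0  ⊔preds={0,1,2}  new={0,2}  stable
  step 6. node 1  ⊔preds={0,1,2}  new={0,1,2}  stable
  step 7. node 2  ⊔preds={0,1,2}  new={0}  stable

Least fixpoint reached:
  node 0: {0,2}
  node 1: {0,1,2}
  node 2: {0}
  node 3: {0,1,2}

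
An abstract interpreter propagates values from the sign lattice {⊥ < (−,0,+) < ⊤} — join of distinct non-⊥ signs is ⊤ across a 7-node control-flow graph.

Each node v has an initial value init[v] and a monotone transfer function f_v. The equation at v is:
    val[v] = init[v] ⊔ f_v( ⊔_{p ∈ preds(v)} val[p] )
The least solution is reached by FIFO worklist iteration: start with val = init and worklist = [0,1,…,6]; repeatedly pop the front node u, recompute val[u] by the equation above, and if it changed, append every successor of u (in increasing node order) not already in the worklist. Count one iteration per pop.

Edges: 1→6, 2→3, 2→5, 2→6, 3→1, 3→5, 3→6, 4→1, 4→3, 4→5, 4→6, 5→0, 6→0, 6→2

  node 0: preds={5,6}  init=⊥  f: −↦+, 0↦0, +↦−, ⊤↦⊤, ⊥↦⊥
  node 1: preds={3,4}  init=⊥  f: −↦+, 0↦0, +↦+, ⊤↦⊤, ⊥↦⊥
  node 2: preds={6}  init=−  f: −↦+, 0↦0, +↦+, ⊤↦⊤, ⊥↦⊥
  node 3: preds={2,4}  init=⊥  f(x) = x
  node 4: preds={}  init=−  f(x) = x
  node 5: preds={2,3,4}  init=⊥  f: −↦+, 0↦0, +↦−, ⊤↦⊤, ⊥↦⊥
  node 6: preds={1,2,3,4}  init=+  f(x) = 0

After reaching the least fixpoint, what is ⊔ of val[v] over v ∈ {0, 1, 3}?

Worklist (11 pops):
  #1 pop 0: in=+ → − (was ⊥); enqueue []
  #2 pop 1: in=− → + (was ⊥); enqueue []
  #3 pop 2: in=+ → ⊤ (was −); enqueue []
  #4 pop 3: in=⊤ → ⊤ (was ⊥); enqueue [1]
  #5 pop 4: in=⊥ → − (no change)
  #6 pop 5: in=⊤ → ⊤ (was ⊥); enqueue [0]
  #7 pop 6: in=⊤ → ⊤ (was +); enqueue [2]
  #8 pop 1: in=⊤ → ⊤ (was +); enqueue [6]
  #9 pop 0: in=⊤ → ⊤ (was −); enqueue []
  #10 pop 2: in=⊤ → ⊤ (no change)
  #11 pop 6: in=⊤ → ⊤ (no change)

Fixpoint:
  val[0] = ⊤
  val[1] = ⊤
  val[2] = ⊤
  val[3] = ⊤
  val[4] = −
  val[5] = ⊤
  val[6] = ⊤

⊤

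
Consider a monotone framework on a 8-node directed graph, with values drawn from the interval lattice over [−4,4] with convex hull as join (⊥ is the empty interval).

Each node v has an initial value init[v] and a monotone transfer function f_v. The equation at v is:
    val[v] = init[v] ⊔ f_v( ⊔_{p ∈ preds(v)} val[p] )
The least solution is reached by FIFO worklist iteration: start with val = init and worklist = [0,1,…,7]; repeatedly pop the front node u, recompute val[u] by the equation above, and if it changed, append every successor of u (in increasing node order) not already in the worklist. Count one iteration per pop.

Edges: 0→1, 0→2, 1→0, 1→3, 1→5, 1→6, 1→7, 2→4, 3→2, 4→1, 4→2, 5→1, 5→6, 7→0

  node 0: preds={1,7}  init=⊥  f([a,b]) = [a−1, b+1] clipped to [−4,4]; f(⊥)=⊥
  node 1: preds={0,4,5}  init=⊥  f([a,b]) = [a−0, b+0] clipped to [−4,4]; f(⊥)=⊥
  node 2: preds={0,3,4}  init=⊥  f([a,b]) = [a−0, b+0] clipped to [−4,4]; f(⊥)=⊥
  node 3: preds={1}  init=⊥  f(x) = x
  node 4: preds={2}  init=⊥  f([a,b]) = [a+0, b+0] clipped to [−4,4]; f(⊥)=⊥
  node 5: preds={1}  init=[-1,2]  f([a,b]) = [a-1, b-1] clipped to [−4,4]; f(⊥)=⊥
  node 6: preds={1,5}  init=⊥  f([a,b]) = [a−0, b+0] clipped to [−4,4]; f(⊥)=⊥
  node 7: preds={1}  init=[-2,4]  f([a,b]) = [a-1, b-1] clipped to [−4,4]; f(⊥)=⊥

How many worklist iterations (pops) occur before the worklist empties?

Iteration log — 19 steps:
  step 1. node 0  ⊔preds=[-2,4]  new=[-3,4]  old=⊥  +wl: 
  step 2. node 1  ⊔preds=[-3,4]  new=[-3,4]  old=⊥  +wl: 0
  step 3. node 2  ⊔preds=[-3,4]  new=[-3,4]  old=⊥  +wl: 
  step 4. node 3  ⊔preds=[-3,4]  new=[-3,4]  old=⊥  +wl: 2
  step 5. node 4  ⊔preds=[-3,4]  new=[-3,4]  old=⊥  +wl: 1
  step 6. node 5  ⊔preds=[-3,4]  new=[-4,3]  old=[-1,2]  +wl: 
  step 7. node 6  ⊔preds=[-4,4]  new=[-4,4]  old=⊥  +wl: 
  step 8. node 7  ⊔preds=[-3,4]  new=[-4,4]  old=[-2,4]  +wl: 
  step 9. node 0  ⊔preds=[-4,4]  new=[-4,4]  old=[-3,4]  +wl: 
  step 10. node 2  ⊔preds=[-4,4]  new=[-4,4]  old=[-3,4]  +wl: 4
  step 11. node 1  ⊔preds=[-4,4]  new=[-4,4]  old=[-3,4]  +wl: 0,3,5,6,7
  step 12. node 4  ⊔preds=[-4,4]  new=[-4,4]  old=[-3,4]  +wl: 1,2
  step 13. node 0  ⊔preds=[-4,4]  new=[-4,4]  stable
  step 14. node 3  ⊔preds=[-4,4]  new=[-4,4]  old=[-3,4]  +wl: 
  step 15. node 5  ⊔preds=[-4,4]  new=[-4,3]  stable
  step 16. node 6  ⊔preds=[-4,4]  new=[-4,4]  stable
  step 17. node 7  ⊔preds=[-4,4]  new=[-4,4]  stable
  step 18. node 1  ⊔preds=[-4,4]  new=[-4,4]  stable
  step 19. node 2  ⊔preds=[-4,4]  new=[-4,4]  stable

Least fixpoint reached:
  node 0: [-4,4]
  node 1: [-4,4]
  node 2: [-4,4]
  node 3: [-4,4]
  node 4: [-4,4]
  node 5: [-4,3]
  node 6: [-4,4]
  node 7: [-4,4]

19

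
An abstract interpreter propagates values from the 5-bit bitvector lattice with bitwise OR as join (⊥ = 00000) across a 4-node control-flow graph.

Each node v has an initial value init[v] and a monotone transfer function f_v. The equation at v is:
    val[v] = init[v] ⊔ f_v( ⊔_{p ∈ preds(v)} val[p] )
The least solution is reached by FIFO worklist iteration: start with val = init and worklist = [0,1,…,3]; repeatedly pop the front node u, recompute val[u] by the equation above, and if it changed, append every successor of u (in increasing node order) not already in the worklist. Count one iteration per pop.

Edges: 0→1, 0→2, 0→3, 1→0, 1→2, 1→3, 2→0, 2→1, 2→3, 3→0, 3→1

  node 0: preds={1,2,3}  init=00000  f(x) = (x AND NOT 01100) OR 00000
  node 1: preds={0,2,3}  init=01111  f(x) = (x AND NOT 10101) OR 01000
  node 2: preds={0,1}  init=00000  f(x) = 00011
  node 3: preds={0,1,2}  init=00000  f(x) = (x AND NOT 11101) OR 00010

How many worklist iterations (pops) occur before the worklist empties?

Worklist (6 pops):
  #1 pop 0: in=01111 → 00011 (was 00000); enqueue []
  #2 pop 1: in=00011 → 01111 (no change)
  #3 pop 2: in=01111 → 00011 (was 00000); enqueue [0,1]
  #4 pop 3: in=01111 → 00010 (was 00000); enqueue []
  #5 pop 0: in=01111 → 00011 (no change)
  #6 pop 1: in=00011 → 01111 (no change)

Fixpoint:
  val[0] = 00011
  val[1] = 01111
  val[2] = 00011
  val[3] = 00010

6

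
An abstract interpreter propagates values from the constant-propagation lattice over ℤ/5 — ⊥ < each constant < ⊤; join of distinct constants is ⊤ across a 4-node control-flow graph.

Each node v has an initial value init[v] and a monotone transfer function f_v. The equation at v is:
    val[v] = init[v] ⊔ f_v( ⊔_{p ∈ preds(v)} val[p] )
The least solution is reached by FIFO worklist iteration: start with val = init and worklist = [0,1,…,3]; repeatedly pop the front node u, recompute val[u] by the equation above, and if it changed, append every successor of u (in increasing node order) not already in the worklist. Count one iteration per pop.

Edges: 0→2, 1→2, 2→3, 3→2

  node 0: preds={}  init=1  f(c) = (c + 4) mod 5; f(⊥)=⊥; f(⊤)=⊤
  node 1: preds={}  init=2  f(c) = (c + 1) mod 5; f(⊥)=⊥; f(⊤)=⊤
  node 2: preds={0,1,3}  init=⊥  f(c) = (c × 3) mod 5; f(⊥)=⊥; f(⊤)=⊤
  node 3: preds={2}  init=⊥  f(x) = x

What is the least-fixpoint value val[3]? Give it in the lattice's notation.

Iteration log — 5 steps:
  step 1. node 0  ⊔preds=⊥  new=1  stable
  step 2. node 1  ⊔preds=⊥  new=2  stable
  step 3. node 2  ⊔preds=⊤  new=⊤  old=⊥  +wl: 
  step 4. node 3  ⊔preds=⊤  new=⊤  old=⊥  +wl: 2
  step 5. node 2  ⊔preds=⊤  new=⊤  stable

Least fixpoint reached:
  node 0: 1
  node 1: 2
  node 2: ⊤
  node 3: ⊤

⊤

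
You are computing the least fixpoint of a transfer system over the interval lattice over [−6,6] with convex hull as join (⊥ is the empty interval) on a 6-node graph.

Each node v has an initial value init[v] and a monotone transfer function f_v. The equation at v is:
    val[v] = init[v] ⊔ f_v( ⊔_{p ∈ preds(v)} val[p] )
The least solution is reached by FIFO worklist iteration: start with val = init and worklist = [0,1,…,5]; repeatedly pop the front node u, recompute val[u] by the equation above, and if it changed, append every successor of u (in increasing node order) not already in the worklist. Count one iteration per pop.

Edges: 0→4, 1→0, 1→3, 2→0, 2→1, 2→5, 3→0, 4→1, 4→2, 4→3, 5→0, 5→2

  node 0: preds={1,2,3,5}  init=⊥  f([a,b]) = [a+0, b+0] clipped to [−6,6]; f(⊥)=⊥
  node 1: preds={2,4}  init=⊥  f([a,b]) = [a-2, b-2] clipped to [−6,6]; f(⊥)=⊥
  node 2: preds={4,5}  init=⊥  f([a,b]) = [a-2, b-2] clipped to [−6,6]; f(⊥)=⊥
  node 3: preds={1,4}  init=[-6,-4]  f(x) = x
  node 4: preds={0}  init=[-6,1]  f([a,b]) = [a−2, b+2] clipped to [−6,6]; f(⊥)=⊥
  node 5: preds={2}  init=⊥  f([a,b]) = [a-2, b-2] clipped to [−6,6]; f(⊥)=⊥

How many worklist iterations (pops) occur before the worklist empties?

33

Iteration log — 33 steps:
  step 1. node 0  ⊔preds=[-6,-4]  new=[-6,-4]  old=⊥  +wl: 
  step 2. node 1  ⊔preds=[-6,1]  new=[-6,-1]  old=⊥  +wl: 0
  step 3. node 2  ⊔preds=[-6,1]  new=[-6,-1]  old=⊥  +wl: 1
  step 4. node 3  ⊔preds=[-6,1]  new=[-6,1]  old=[-6,-4]  +wl: 
  step 5. node 4  ⊔preds=[-6,-4]  new=[-6,1]  stable
  step 6. node 5  ⊔preds=[-6,-1]  new=[-6,-3]  old=⊥  +wl: 2
  step 7. node 0  ⊔preds=[-6,1]  new=[-6,1]  old=[-6,-4]  +wl: 4
  step 8. node 1  ⊔preds=[-6,1]  new=[-6,-1]  stable
  step 9. node 2  ⊔preds=[-6,1]  new=[-6,-1]  stable
  step 10. node 4  ⊔preds=[-6,1]  new=[-6,3]  old=[-6,1]  +wl: 1,2,3
  step 11. node 1  ⊔preds=[-6,3]  new=[-6,1]  old=[-6,-1]  +wl: 0
  step 12. node 2  ⊔preds=[-6,3]  new=[-6,1]  old=[-6,-1]  +wl: 1,5
  step 13. node 3  ⊔preds=[-6,3]  new=[-6,3]  old=[-6,1]  +wl: 
  step 14. node 0  ⊔preds=[-6,3]  new=[-6,3]  old=[-6,1]  +wl: 4
  step 15. node 1  ⊔preds=[-6,3]  new=[-6,1]  stable
  step 16. node 5  ⊔preds=[-6,1]  new=[-6,-1]  old=[-6,-3]  +wl: 0,2
  step 17. node 4  ⊔preds=[-6,3]  new=[-6,5]  old=[-6,3]  +wl: 1,3
  step 18. node 0  ⊔preds=[-6,3]  new=[-6,3]  stable
  step 19. node 2  ⊔preds=[-6,5]  new=[-6,3]  old=[-6,1]  +wl: 0,5
  step 20. node 1  ⊔preds=[-6,5]  new=[-6,3]  old=[-6,1]  +wl: 
  step 21. node 3  ⊔preds=[-6,5]  new=[-6,5]  old=[-6,3]  +wl: 
  step 22. node 0  ⊔preds=[-6,5]  new=[-6,5]  old=[-6,3]  +wl: 4
  step 23. node 5  ⊔preds=[-6,3]  new=[-6,1]  old=[-6,-1]  +wl: 0,2
  step 24. node 4  ⊔preds=[-6,5]  new=[-6,6]  old=[-6,5]  +wl: 1,3
  step 25. node 0  ⊔preds=[-6,5]  new=[-6,5]  stable
  step 26. node 2  ⊔preds=[-6,6]  new=[-6,4]  old=[-6,3]  +wl: 0,5
  step 27. node 1  ⊔preds=[-6,6]  new=[-6,4]  old=[-6,3]  +wl: 
  step 28. node 3  ⊔preds=[-6,6]  new=[-6,6]  old=[-6,5]  +wl: 
  step 29. node 0  ⊔preds=[-6,6]  new=[-6,6]  old=[-6,5]  +wl: 4
  step 30. node 5  ⊔preds=[-6,4]  new=[-6,2]  old=[-6,1]  +wl: 0,2
  step 31. node 4  ⊔preds=[-6,6]  new=[-6,6]  stable
  step 32. node 0  ⊔preds=[-6,6]  new=[-6,6]  stable
  step 33. node 2  ⊔preds=[-6,6]  new=[-6,4]  stable

Least fixpoint reached:
  node 0: [-6,6]
  node 1: [-6,4]
  node 2: [-6,4]
  node 3: [-6,6]
  node 4: [-6,6]
  node 5: [-6,2]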